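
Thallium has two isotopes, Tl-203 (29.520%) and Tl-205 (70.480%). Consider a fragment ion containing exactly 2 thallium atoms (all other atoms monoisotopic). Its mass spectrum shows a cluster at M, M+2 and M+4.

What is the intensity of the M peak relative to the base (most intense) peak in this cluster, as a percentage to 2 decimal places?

17.54%

Term probabilities: M 0.0871, M+2 0.4161, M+4 0.4967. Base peak = M+4.
P(M+4) = C(2,2) × 0.29520^0 × 0.70480^2 = 1 × 1.0000 × 0.49674304 = 0.496743 (base)
P(M) = C(2,0) × 0.29520^2 × 0.70480^0 = 1 × 0.08714304 × 1.0000 = 0.087143
Relative intensity = 0.087143 / 0.496743 × 100 = 17.54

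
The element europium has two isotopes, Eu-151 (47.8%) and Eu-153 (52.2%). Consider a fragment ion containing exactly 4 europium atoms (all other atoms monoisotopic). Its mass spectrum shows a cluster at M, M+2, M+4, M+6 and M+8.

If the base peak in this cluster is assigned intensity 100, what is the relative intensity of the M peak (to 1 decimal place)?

14.0

(0.478 + 0.522)^4 gives M 0.0522, M+2 0.2280, M+4 0.3735, M+6 0.2720, M+8 0.0742; the largest is M+4.
P(M+4) = C(4,2) × 0.478^2 × 0.522^2 = 6 × 0.228484 × 0.272484 = 0.373549 (base)
P(M) = C(4,0) × 0.478^4 × 0.522^0 = 1 × 0.05220494 × 1.0000 = 0.052205
Relative intensity = 0.052205 / 0.373549 × 100 = 14.0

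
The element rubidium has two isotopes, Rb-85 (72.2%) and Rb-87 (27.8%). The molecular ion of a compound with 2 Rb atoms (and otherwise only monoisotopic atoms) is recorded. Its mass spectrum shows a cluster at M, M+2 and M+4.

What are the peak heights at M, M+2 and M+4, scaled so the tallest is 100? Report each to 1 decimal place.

100.0 : 77.0 : 14.8

The 2 Rb atoms are independent, so intensities follow the terms of (0.722 + 0.278)^2.
P(M) = 0.722^2 = 0.521284
P(M+2) = 2 × 0.722^1 × 0.278^1 = 0.401432
P(M+4) = 0.278^2 = 0.077284
The M peak is largest (0.521284); scaling to 100 gives 100.0 : 77.0 : 14.8.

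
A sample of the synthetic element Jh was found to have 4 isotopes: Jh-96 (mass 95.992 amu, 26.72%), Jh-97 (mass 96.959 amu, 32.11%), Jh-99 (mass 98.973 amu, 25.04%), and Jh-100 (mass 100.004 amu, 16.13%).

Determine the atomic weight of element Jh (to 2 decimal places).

97.70 amu

Average mass = Σ (abundance × isotope mass) = 0.2672 × 95.992 + 0.3211 × 96.959 + 0.2504 × 98.973 + 0.1613 × 100.004
= 25.6491 + 31.1335 + 24.7828 + 16.1306 = 97.6960 amu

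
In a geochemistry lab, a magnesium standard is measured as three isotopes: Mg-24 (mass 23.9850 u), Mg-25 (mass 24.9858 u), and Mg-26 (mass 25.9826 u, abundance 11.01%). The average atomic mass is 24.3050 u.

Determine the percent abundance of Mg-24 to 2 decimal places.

78.99%

Let x and y be the fractions of Mg-24 and Mg-25. Then x + y = 1 − 0.1101 = 0.8899 and 23.9850x + 24.9858y = 24.3050 − 0.1101×25.9826 = 21.44431574.
Substituting: 23.9850x + 24.9858(0.8899 − x) = 21.44431574
(23.9850 − 24.9858)x = -0.79054768  ⇒  x = 0.78992, y = 0.09998
Mg-24: 78.99%, Mg-25: 10.00%.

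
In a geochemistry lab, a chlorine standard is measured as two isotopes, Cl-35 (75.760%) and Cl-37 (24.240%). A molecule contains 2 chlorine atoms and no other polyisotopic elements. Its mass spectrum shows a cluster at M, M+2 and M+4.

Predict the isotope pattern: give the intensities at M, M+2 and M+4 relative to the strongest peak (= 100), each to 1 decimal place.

100.0 : 64.0 : 10.2

The 2 Cl atoms are independent, so intensities follow the terms of (0.75760 + 0.24240)^2.
P(M) = 0.75760^2 = 0.573958
P(M+2) = 2 × 0.75760^1 × 0.24240^1 = 0.367284
P(M+4) = 0.24240^2 = 0.058758
The M peak is largest (0.573958); scaling to 100 gives 100.0 : 64.0 : 10.2.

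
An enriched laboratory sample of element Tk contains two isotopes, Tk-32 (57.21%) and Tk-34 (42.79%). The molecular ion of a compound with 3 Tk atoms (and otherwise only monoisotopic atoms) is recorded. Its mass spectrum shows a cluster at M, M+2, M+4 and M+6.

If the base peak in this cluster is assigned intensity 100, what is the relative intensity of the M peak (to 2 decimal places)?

(0.5721 + 0.4279)^3 gives M 0.1872, M+2 0.4202, M+4 0.3143, M+6 0.0783; the largest is M+2.
P(M+2) = C(3,1) × 0.5721^2 × 0.4279^1 = 3 × 0.32729841 × 0.4279 = 0.420153 (base)
P(M) = C(3,0) × 0.5721^3 × 0.4279^0 = 1 × 0.18724742 × 1.0000 = 0.187247
Relative intensity = 0.187247 / 0.420153 × 100 = 44.57

44.57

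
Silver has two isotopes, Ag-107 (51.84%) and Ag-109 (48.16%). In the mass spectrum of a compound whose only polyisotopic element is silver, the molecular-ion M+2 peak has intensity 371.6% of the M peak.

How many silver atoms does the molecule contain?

4

The M+2/M ratio from n Ag atoms is n · q/p = n · 0.4816/0.5184.
n = 3.716 × 0.5184/0.4816 = 4.00 ≈ 4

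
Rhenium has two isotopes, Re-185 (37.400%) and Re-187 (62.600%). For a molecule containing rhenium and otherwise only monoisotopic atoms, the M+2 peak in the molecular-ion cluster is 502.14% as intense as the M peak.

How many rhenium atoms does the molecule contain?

3

For n independent Re atoms, I(M+2)/I(M) = n · (abundance Re-187) / (abundance Re-185) = n · 0.62600/0.37400.
n = 5.0214 × 0.37400/0.62600 = 3.00 ≈ 3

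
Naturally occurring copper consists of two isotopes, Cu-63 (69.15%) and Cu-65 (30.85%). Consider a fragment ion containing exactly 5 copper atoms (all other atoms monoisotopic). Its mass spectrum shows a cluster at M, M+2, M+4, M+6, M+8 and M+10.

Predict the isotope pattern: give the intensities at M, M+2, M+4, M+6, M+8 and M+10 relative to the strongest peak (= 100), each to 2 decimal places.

Each Cu atom is independently Cu-63 (p = 0.6915) or Cu-65 (q = 0.3085); the cluster is the binomial expansion (p + q)^5.
P(M) = 0.6915^5 = 0.158111
P(M+2) = 5 × 0.6915^4 × 0.3085^1 = 0.352691
P(M+4) = 10 × 0.6915^3 × 0.3085^2 = 0.314693
P(M+6) = 10 × 0.6915^2 × 0.3085^3 = 0.140394
P(M+8) = 5 × 0.6915^1 × 0.3085^4 = 0.031317
P(M+10) = 0.3085^5 = 0.002794
The M+2 peak is largest (0.352691); scaling to 100 gives 44.83 : 100.00 : 89.23 : 39.81 : 8.88 : 0.79.

44.83 : 100.00 : 89.23 : 39.81 : 8.88 : 0.79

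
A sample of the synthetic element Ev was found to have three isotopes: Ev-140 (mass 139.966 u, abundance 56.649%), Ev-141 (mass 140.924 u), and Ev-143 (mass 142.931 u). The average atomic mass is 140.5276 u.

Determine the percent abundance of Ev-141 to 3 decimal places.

36.062%

Let x and y be the fractions of Ev-141 and Ev-143. Then x + y = 1 − 0.56649 = 0.43351 and 140.924x + 142.931y = 140.5276 − 0.56649×139.966 = 61.23826066.
Substituting: 140.924x + 142.931(0.43351 − x) = 61.23826066
(140.924 − 142.931)x = -0.72375715  ⇒  x = 0.36062, y = 0.07289
Ev-141: 36.062%, Ev-143: 7.289%.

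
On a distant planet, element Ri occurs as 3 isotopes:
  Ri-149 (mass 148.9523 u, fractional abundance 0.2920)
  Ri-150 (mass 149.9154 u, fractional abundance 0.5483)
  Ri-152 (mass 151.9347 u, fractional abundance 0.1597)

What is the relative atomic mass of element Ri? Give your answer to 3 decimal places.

The abundance-weighted mean is 0.2920 × 148.9523 + 0.5483 × 149.9154 + 0.1597 × 151.9347
= 43.49407 + 82.19861 + 24.26397 = 149.95665 u

149.957 u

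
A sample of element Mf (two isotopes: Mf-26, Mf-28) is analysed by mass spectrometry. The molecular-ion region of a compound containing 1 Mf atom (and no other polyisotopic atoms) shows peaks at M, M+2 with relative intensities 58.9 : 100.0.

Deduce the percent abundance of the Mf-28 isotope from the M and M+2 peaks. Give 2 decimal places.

Let p = fractional abundance of Mf-26. I(M+2)/I(M) = [C(1,1)·p^0·(1−p)] / p^1 = 1·(1−p)/p = 100.0/58.9 = 1.6978
(1−p)/p = 1.6978/1 = 1.6978  ⇒  p = 1/(1 + 1.6978) = 0.3707
Mf-26: 37.07%, Mf-28: 62.93%.

62.93%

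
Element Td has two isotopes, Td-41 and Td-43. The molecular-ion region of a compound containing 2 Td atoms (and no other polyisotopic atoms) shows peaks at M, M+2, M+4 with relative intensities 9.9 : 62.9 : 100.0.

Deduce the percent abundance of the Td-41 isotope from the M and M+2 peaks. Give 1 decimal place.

Write p for the Td-41 fraction. I(M+2)/I(M) = [C(2,1)·p^1·(1−p)] / p^2 = 2·(1−p)/p = 62.9/9.9 = 6.3535
(1−p)/p = 6.3535/2 = 3.1768  ⇒  p = 1/(1 + 3.1768) = 0.2394
Td-41: 23.9%, Td-43: 76.1%.

23.9%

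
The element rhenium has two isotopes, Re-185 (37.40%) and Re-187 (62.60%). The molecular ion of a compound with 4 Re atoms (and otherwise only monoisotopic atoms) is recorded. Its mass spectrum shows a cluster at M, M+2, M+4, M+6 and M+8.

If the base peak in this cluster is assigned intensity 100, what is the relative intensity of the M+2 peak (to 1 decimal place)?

Binomial terms of (0.3740 + 0.6260)^4: M 0.0196, M+2 0.1310, M+4 0.3289, M+6 0.3670, M+8 0.1536 → M+6 is the base peak.
P(M+6) = C(4,3) × 0.3740^1 × 0.6260^3 = 4 × 0.3740 × 0.24531438 = 0.366990 (base)
P(M+2) = C(4,1) × 0.3740^3 × 0.6260^1 = 4 × 0.05231362 × 0.6260 = 0.130993
Relative intensity = 0.130993 / 0.366990 × 100 = 35.7

35.7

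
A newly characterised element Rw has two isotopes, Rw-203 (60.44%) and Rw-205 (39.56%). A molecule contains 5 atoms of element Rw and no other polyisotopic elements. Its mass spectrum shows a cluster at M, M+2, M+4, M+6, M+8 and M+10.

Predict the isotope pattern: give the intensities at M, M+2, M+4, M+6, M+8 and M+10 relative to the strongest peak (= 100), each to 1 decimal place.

The 5 Rw atoms are independent, so intensities follow the terms of (0.6044 + 0.3956)^5.
P(M) = 0.6044^5 = 0.080653
P(M+2) = 5 × 0.6044^4 × 0.3956^1 = 0.263951
P(M+4) = 10 × 0.6044^3 × 0.3956^2 = 0.345530
P(M+6) = 10 × 0.6044^2 × 0.3956^3 = 0.226161
P(M+8) = 5 × 0.6044^1 × 0.3956^4 = 0.074015
P(M+10) = 0.3956^5 = 0.009689
The M+4 peak is largest (0.345530); scaling to 100 gives 23.3 : 76.4 : 100.0 : 65.5 : 21.4 : 2.8.

23.3 : 76.4 : 100.0 : 65.5 : 21.4 : 2.8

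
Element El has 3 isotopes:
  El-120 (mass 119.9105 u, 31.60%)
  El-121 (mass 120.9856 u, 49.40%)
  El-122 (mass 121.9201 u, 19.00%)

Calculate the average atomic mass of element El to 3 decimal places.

Weight each isotope mass by its fractional abundance: 0.3160 × 119.9105 + 0.4940 × 120.9856 + 0.1900 × 121.9201
= 37.89172 + 59.76689 + 23.16482 = 120.82343 u

120.823 u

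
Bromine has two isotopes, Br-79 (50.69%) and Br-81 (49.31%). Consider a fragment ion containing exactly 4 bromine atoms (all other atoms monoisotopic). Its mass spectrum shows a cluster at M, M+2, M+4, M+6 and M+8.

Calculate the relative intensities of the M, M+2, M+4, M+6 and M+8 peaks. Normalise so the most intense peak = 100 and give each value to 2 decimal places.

The 4 Br atoms are independent, so intensities follow the terms of (0.5069 + 0.4931)^4.
P(M) = 0.5069^4 = 0.066022
P(M+2) = 4 × 0.5069^3 × 0.4931^1 = 0.256899
P(M+4) = 6 × 0.5069^2 × 0.4931^2 = 0.374857
P(M+6) = 4 × 0.5069^1 × 0.4931^3 = 0.243101
P(M+8) = 0.4931^4 = 0.059121
The M+4 peak is largest (0.374857); scaling to 100 gives 17.61 : 68.53 : 100.00 : 64.85 : 15.77.

17.61 : 68.53 : 100.00 : 64.85 : 15.77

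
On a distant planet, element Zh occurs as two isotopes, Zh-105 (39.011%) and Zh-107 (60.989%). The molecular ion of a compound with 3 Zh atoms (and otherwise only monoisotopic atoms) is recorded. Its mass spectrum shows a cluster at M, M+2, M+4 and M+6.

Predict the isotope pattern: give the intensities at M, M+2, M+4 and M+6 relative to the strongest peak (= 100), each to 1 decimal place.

13.6 : 64.0 : 100.0 : 52.1

Expanding (0.39011 + 0.60989)^3:
P(M) = 0.39011^3 = 0.059369
P(M+2) = 3 × 0.39011^2 × 0.60989^1 = 0.278450
P(M+4) = 3 × 0.39011^1 × 0.60989^2 = 0.435323
P(M+6) = 0.60989^3 = 0.226858
The M+4 peak is largest (0.435323); scaling to 100 gives 13.6 : 64.0 : 100.0 : 52.1.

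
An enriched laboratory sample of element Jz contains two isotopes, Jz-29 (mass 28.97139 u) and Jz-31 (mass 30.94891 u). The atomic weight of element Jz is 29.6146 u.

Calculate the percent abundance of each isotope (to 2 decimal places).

Jz-29: 67.47%, Jz-31: 32.53%

Writing the weighted mean with unknown fraction x of Jz-29:
28.97139·x + 30.94891·(1 − x) = 29.6146
(28.97139 − 30.94891)·x = 29.6146 − 30.94891
x = -1.33431 / -1.97752 = 0.67474 → 67.47% Jz-29, 32.53% Jz-31.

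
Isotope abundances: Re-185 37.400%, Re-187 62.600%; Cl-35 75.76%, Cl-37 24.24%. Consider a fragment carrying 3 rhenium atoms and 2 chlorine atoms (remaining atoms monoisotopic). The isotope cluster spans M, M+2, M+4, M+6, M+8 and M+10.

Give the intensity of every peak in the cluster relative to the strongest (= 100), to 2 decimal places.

Rhenium pattern (n=3): 0.05231362 : 0.26268713 : 0.43968487 : 0.24531438
Chlorine pattern (n=2): 0.57395776 : 0.36728448 : 0.05875776
Convolve the two distributions (both contribute in 2-u steps):
  M: 0.05231362×0.57395776 = 0.030026
  M+2: 0.05231362×0.36728448 + 0.26268713×0.57395776 = 0.169985
  M+4: 0.05231362×0.05875776 + 0.26268713×0.36728448 + 0.43968487×0.57395776 = 0.351915
  M+6: 0.26268713×0.05875776 + 0.43968487×0.36728448 + 0.24531438×0.57395776 = 0.317724
  M+8: 0.43968487×0.05875776 + 0.24531438×0.36728448 = 0.115935
  M+10: 0.24531438×0.05875776 = 0.014414
Scale to base peak (0.351915) = 100: 8.53 : 48.30 : 100.00 : 90.28 : 32.94 : 4.10

8.53 : 48.30 : 100.00 : 90.28 : 32.94 : 4.10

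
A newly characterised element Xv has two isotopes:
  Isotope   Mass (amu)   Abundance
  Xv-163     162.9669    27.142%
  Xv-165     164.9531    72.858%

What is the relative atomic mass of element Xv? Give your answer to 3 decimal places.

164.414 amu

Average mass = Σ (abundance × isotope mass) = 0.27142 × 162.9669 + 0.72858 × 164.9531
= 44.23248 + 120.18153 = 164.41401 amu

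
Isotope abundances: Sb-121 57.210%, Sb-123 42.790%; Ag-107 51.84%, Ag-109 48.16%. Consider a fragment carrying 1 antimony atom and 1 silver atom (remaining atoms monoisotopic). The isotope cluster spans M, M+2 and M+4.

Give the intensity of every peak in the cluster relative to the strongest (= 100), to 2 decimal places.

Antimony pattern (n=1): 0.5721 : 0.4279
Silver pattern (n=1): 0.5184 : 0.4816
Convolve the two distributions (both contribute in 2-u steps):
  M: 0.5721×0.5184 = 0.296577
  M+2: 0.5721×0.4816 + 0.4279×0.5184 = 0.497347
  M+4: 0.4279×0.4816 = 0.206077
Scale to base peak (0.497347) = 100: 59.63 : 100.00 : 41.44

59.63 : 100.00 : 41.44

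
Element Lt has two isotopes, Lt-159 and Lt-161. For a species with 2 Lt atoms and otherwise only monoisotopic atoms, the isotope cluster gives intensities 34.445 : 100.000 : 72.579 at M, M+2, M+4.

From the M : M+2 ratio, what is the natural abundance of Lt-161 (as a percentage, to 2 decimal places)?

Write p for the Lt-159 fraction. I(M+2)/I(M) = [C(2,1)·p^1·(1−p)] / p^2 = 2·(1−p)/p = 100.000/34.445 = 2.9032
(1−p)/p = 2.9032/2 = 1.4516  ⇒  p = 1/(1 + 1.4516) = 0.4079
Lt-159: 40.79%, Lt-161: 59.21%.

59.21%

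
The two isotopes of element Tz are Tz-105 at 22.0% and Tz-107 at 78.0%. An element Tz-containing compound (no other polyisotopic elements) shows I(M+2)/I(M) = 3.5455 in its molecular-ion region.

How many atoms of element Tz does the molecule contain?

1

The M+2/M ratio from n Tz atoms is n · q/p = n · 0.780/0.220.
n = 3.5455 × 0.220/0.780 = 1.00 ≈ 1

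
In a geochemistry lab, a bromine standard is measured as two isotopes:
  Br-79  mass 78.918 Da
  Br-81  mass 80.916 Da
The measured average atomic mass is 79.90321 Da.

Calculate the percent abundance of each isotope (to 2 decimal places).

Br-79: 50.69%, Br-81: 49.31%

Let x be the fractional abundance of Br-79; then Br-81 has abundance 1 − x.
78.918·x + 80.916·(1 − x) = 79.90321
(78.918 − 80.916)·x = 79.90321 − 80.916
x = -1.01279 / -1.998 = 0.50690 → 50.69% Br-79, 49.31% Br-81.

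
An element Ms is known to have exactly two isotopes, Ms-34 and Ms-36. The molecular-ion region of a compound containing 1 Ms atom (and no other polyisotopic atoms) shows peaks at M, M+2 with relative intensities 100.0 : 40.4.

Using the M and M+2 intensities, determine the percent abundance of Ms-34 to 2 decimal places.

71.23%

If p is the fraction of Ms that is Ms-34, then I(M+2)/I(M) = [C(1,1)·p^0·(1−p)] / p^1 = 1·(1−p)/p = 40.4/100.0 = 0.4040
(1−p)/p = 0.4040/1 = 0.4040  ⇒  p = 1/(1 + 0.4040) = 0.7123
Ms-34: 71.23%, Ms-36: 28.77%.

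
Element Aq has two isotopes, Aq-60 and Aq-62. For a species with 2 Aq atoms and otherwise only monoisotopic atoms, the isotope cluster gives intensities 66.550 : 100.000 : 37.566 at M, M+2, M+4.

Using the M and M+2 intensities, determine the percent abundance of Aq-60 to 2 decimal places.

Let p = fractional abundance of Aq-60. I(M+2)/I(M) = [C(2,1)·p^1·(1−p)] / p^2 = 2·(1−p)/p = 100.000/66.550 = 1.5026
(1−p)/p = 1.5026/2 = 0.7513  ⇒  p = 1/(1 + 0.7513) = 0.5710
Aq-60: 57.10%, Aq-62: 42.90%.

57.10%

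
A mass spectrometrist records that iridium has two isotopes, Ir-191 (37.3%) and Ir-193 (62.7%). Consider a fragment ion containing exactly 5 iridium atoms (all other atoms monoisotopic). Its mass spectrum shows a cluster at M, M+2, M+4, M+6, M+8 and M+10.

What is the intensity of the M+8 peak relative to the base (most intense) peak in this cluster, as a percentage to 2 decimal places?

Binomial terms of (0.373 + 0.627)^5: M 0.0072, M+2 0.0607, M+4 0.2040, M+6 0.3429, M+8 0.2882, M+10 0.0969 → M+6 is the base peak.
P(M+6) = C(5,3) × 0.373^2 × 0.627^3 = 10 × 0.139129 × 0.24649188 = 0.342942 (base)
P(M+8) = C(5,4) × 0.373^1 × 0.627^4 = 5 × 0.3730 × 0.15455041 = 0.288237
Relative intensity = 0.288237 / 0.342942 × 100 = 84.05

84.05%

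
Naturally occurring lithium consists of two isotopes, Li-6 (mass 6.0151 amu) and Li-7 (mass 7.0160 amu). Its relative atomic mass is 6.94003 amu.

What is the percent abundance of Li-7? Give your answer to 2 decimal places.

Writing the weighted mean with unknown fraction x of Li-6:
6.0151·x + 7.0160·(1 − x) = 6.94003
(6.0151 − 7.0160)·x = 6.94003 − 7.0160
x = -0.07597 / -1.0009 = 0.07590 → 7.59% Li-6, 92.41% Li-7.

92.41%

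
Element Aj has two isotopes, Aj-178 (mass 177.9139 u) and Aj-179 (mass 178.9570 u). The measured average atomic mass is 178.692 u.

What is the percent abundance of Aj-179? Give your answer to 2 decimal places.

74.59%

Writing the weighted mean with unknown fraction x of Aj-178:
177.9139·x + 178.9570·(1 − x) = 178.692
(177.9139 − 178.9570)·x = 178.692 − 178.9570
x = -0.2650 / -1.0431 = 0.25405 → 25.41% Aj-178, 74.59% Aj-179.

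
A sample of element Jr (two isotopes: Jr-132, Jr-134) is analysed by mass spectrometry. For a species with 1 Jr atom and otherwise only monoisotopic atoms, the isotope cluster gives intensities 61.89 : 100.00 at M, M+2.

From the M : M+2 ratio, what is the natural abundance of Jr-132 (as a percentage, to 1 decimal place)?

If p is the fraction of Jr that is Jr-132, then I(M+2)/I(M) = [C(1,1)·p^0·(1−p)] / p^1 = 1·(1−p)/p = 100.00/61.89 = 1.6158
(1−p)/p = 1.6158/1 = 1.6158  ⇒  p = 1/(1 + 1.6158) = 0.3823
Jr-132: 38.2%, Jr-134: 61.8%.

38.2%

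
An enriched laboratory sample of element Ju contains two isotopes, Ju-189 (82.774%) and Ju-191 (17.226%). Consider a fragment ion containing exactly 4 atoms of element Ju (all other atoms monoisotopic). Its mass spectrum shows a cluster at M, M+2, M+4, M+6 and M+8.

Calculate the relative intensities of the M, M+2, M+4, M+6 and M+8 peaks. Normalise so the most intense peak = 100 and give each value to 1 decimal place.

100.0 : 83.2 : 26.0 : 3.6 : 0.2

Each Ju atom is independently Ju-189 (p = 0.82774) or Ju-191 (q = 0.17226); the cluster is the binomial expansion (p + q)^4.
P(M) = 0.82774^4 = 0.469435
P(M+2) = 4 × 0.82774^3 × 0.17226^1 = 0.390775
P(M+4) = 6 × 0.82774^2 × 0.17226^2 = 0.121985
P(M+6) = 4 × 0.82774^1 × 0.17226^3 = 0.016924
P(M+8) = 0.17226^4 = 0.000881
The M peak is largest (0.469435); scaling to 100 gives 100.0 : 83.2 : 26.0 : 3.6 : 0.2.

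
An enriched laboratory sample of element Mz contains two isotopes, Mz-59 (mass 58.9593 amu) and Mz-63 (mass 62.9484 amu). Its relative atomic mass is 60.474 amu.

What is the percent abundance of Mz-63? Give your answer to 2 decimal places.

With x = fraction of Mz-59 (so Mz-63 is 1 − x):
58.9593·x + 62.9484·(1 − x) = 60.474
(58.9593 − 62.9484)·x = 60.474 − 62.9484
x = -2.4744 / -3.9891 = 0.62029 → 62.03% Mz-59, 37.97% Mz-63.

37.97%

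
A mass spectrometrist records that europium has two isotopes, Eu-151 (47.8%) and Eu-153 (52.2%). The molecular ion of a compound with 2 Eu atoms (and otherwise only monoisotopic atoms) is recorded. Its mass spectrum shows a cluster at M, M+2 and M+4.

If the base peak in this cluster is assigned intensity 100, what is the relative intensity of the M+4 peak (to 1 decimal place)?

Binomial terms of (0.478 + 0.522)^2: M 0.2285, M+2 0.4990, M+4 0.2725 → M+2 is the base peak.
P(M+2) = C(2,1) × 0.478^1 × 0.522^1 = 2 × 0.4780 × 0.5220 = 0.499032 (base)
P(M+4) = C(2,2) × 0.478^0 × 0.522^2 = 1 × 1.0000 × 0.272484 = 0.272484
Relative intensity = 0.272484 / 0.499032 × 100 = 54.6

54.6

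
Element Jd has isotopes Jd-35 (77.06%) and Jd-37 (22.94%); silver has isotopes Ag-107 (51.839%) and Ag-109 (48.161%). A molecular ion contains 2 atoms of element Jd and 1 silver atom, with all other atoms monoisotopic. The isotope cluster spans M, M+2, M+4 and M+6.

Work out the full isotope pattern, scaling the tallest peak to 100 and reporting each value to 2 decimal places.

65.60 : 100.00 : 42.10 : 5.40

Element Jd pattern (n=2): 0.59382436 : 0.35355128 : 0.05262436
Silver pattern (n=1): 0.51839 : 0.48161
Convolve the two distributions (both contribute in 2-u steps):
  M: 0.59382436×0.51839 = 0.307833
  M+2: 0.59382436×0.48161 + 0.35355128×0.51839 = 0.469269
  M+4: 0.35355128×0.48161 + 0.05262436×0.51839 = 0.197554
  M+6: 0.05262436×0.48161 = 0.025344
Scale to base peak (0.469269) = 100: 65.60 : 100.00 : 42.10 : 5.40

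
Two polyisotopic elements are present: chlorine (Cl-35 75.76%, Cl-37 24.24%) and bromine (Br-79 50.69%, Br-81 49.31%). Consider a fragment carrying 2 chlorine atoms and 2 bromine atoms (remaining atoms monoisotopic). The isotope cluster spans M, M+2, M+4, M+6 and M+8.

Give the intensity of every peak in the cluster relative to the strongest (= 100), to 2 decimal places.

Chlorine pattern (n=2): 0.57395776 : 0.36728448 : 0.05875776
Bromine pattern (n=2): 0.25694761 : 0.49990478 : 0.24314761
Convolve the two distributions (both contribute in 2-u steps):
  M: 0.57395776×0.25694761 = 0.147477
  M+2: 0.57395776×0.49990478 + 0.36728448×0.25694761 = 0.381297
  M+4: 0.57395776×0.24314761 + 0.36728448×0.49990478 + 0.05875776×0.25694761 = 0.338261
  M+6: 0.36728448×0.24314761 + 0.05875776×0.49990478 = 0.118678
  M+8: 0.05875776×0.24314761 = 0.014287
Scale to base peak (0.381297) = 100: 38.68 : 100.00 : 88.71 : 31.12 : 3.75

38.68 : 100.00 : 88.71 : 31.12 : 3.75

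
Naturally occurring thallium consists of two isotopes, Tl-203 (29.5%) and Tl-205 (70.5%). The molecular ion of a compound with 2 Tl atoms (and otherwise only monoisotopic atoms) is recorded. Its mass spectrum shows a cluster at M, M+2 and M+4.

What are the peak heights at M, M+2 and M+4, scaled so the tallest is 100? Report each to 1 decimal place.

17.5 : 83.7 : 100.0

The 2 Tl atoms are independent, so intensities follow the terms of (0.295 + 0.705)^2.
P(M) = 0.295^2 = 0.087025
P(M+2) = 2 × 0.295^1 × 0.705^1 = 0.415950
P(M+4) = 0.705^2 = 0.497025
The M+4 peak is largest (0.497025); scaling to 100 gives 17.5 : 83.7 : 100.0.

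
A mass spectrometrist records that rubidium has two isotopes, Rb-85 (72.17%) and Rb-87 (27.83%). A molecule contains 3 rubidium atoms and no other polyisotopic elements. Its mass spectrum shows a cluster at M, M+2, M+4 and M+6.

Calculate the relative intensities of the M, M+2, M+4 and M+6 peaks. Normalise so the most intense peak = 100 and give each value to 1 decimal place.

The 3 Rb atoms are independent, so intensities follow the terms of (0.7217 + 0.2783)^3.
P(M) = 0.7217^3 = 0.375898
P(M+2) = 3 × 0.7217^2 × 0.2783^1 = 0.434858
P(M+4) = 3 × 0.7217^1 × 0.2783^2 = 0.167689
P(M+6) = 0.2783^3 = 0.021555
The M+2 peak is largest (0.434858); scaling to 100 gives 86.4 : 100.0 : 38.6 : 5.0.

86.4 : 100.0 : 38.6 : 5.0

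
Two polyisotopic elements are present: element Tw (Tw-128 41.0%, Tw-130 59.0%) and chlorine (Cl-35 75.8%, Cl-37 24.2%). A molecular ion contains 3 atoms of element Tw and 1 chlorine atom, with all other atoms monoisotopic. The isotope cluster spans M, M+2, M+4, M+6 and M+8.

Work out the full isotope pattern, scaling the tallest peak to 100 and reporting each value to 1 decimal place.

Element Tw pattern (n=3): 0.068921 : 0.297537 : 0.428163 : 0.205379
Chlorine pattern (n=1): 0.7580 : 0.2420
Convolve the two distributions (both contribute in 2-u steps):
  M: 0.068921×0.7580 = 0.052242
  M+2: 0.068921×0.2420 + 0.297537×0.7580 = 0.242212
  M+4: 0.297537×0.2420 + 0.428163×0.7580 = 0.396552
  M+6: 0.428163×0.2420 + 0.205379×0.7580 = 0.259293
  M+8: 0.205379×0.2420 = 0.049702
Scale to base peak (0.396552) = 100: 13.2 : 61.1 : 100.0 : 65.4 : 12.5

13.2 : 61.1 : 100.0 : 65.4 : 12.5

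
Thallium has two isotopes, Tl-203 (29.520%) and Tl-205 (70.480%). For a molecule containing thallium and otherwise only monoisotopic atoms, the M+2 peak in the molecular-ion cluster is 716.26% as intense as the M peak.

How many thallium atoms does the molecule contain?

For n independent Tl atoms, I(M+2)/I(M) = n · (abundance Tl-205) / (abundance Tl-203) = n · 0.70480/0.29520.
n = 7.1626 × 0.29520/0.70480 = 3.00 ≈ 3

3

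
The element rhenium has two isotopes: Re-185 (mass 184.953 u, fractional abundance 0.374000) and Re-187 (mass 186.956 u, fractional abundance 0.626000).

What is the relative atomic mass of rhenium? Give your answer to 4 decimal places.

Ar = Σ fᵢ·mᵢ = 0.374000 × 184.953 + 0.626000 × 186.956
= 69.17242 + 117.03446 = 186.20688 u

186.2069 u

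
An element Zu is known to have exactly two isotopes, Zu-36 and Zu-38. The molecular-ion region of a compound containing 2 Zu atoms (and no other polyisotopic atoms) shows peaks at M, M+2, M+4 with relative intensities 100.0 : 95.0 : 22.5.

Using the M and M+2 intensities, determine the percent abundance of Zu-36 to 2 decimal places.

67.80%

If p is the fraction of Zu that is Zu-36, then I(M+2)/I(M) = [C(2,1)·p^1·(1−p)] / p^2 = 2·(1−p)/p = 95.0/100.0 = 0.9500
(1−p)/p = 0.9500/2 = 0.4750  ⇒  p = 1/(1 + 0.4750) = 0.6780
Zu-36: 67.80%, Zu-38: 32.20%.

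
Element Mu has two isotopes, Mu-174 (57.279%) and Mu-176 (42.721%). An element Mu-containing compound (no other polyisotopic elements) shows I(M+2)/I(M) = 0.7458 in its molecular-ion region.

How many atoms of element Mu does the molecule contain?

For n independent Mu atoms, I(M+2)/I(M) = n · (abundance Mu-176) / (abundance Mu-174) = n · 0.42721/0.57279.
n = 0.7458 × 0.57279/0.42721 = 1.00 ≈ 1

1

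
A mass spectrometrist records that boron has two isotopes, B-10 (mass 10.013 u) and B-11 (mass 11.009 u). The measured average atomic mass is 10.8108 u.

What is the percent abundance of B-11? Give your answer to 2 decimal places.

80.10%

With x = fraction of B-10 (so B-11 is 1 − x):
10.013·x + 11.009·(1 − x) = 10.8108
(10.013 − 11.009)·x = 10.8108 − 11.009
x = -0.1982 / -0.996 = 0.19900 → 19.90% B-10, 80.10% B-11.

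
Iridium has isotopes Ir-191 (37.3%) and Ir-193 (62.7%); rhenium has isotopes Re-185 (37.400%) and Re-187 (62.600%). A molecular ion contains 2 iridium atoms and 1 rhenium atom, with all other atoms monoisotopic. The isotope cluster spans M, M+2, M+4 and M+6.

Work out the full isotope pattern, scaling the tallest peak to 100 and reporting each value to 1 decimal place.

11.8 : 59.6 : 100.0 : 56.0

Iridium pattern (n=2): 0.139129 : 0.467742 : 0.393129
Rhenium pattern (n=1): 0.3740 : 0.6260
Convolve the two distributions (both contribute in 2-u steps):
  M: 0.139129×0.3740 = 0.052034
  M+2: 0.139129×0.6260 + 0.467742×0.3740 = 0.262030
  M+4: 0.467742×0.6260 + 0.393129×0.3740 = 0.439837
  M+6: 0.393129×0.6260 = 0.246099
Scale to base peak (0.439837) = 100: 11.8 : 59.6 : 100.0 : 56.0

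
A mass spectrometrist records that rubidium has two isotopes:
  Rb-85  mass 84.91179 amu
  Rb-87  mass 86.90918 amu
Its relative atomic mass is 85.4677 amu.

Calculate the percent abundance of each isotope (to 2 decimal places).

With x = fraction of Rb-85 (so Rb-87 is 1 − x):
84.91179·x + 86.90918·(1 − x) = 85.4677
(84.91179 − 86.90918)·x = 85.4677 − 86.90918
x = -1.44148 / -1.99739 = 0.72168 → 72.17% Rb-85, 27.83% Rb-87.

Rb-85: 72.17%, Rb-87: 27.83%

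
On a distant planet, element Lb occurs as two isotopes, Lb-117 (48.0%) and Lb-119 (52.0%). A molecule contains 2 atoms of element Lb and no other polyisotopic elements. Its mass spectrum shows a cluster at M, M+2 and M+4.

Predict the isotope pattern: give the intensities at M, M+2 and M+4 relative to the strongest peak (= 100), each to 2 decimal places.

The 2 Lb atoms are independent, so intensities follow the terms of (0.480 + 0.520)^2.
P(M) = 0.480^2 = 0.230400
P(M+2) = 2 × 0.480^1 × 0.520^1 = 0.499200
P(M+4) = 0.520^2 = 0.270400
The M+2 peak is largest (0.499200); scaling to 100 gives 46.15 : 100.00 : 54.17.

46.15 : 100.00 : 54.17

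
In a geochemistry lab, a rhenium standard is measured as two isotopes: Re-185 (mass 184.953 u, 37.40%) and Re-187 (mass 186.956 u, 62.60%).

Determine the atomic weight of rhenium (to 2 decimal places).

186.21 u

Average mass = Σ (abundance × isotope mass) = 0.3740 × 184.953 + 0.6260 × 186.956
= 69.1724 + 117.0345 = 186.2069 u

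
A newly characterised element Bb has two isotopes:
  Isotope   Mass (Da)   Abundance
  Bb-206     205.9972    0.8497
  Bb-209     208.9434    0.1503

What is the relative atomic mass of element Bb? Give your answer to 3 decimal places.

206.440 Da

Weight each isotope mass by its fractional abundance: 0.8497 × 205.9972 + 0.1503 × 208.9434
= 175.03582 + 31.40419 = 206.44001 Da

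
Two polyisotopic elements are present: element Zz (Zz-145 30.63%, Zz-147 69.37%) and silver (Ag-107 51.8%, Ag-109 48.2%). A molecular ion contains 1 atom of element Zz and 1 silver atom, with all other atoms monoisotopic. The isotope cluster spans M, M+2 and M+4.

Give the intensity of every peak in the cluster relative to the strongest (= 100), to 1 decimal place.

Element Zz pattern (n=1): 0.3063 : 0.6937
Silver pattern (n=1): 0.5180 : 0.4820
Convolve the two distributions (both contribute in 2-u steps):
  M: 0.3063×0.5180 = 0.158663
  M+2: 0.3063×0.4820 + 0.6937×0.5180 = 0.506973
  M+4: 0.6937×0.4820 = 0.334363
Scale to base peak (0.506973) = 100: 31.3 : 100.0 : 66.0

31.3 : 100.0 : 66.0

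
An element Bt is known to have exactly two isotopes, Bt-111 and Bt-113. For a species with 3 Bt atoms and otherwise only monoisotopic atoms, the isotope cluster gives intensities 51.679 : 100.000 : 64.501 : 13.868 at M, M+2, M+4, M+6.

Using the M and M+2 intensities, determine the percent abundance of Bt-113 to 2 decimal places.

39.21%

Let p = fractional abundance of Bt-111. I(M+2)/I(M) = [C(3,1)·p^2·(1−p)] / p^3 = 3·(1−p)/p = 100.000/51.679 = 1.9350
(1−p)/p = 1.9350/3 = 0.6450  ⇒  p = 1/(1 + 0.6450) = 0.6079
Bt-111: 60.79%, Bt-113: 39.21%.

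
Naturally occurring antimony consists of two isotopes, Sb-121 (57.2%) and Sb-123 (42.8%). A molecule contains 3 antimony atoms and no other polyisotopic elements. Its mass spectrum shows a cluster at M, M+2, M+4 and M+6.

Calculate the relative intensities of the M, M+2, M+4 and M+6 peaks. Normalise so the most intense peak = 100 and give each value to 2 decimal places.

Expanding (0.572 + 0.428)^3:
P(M) = 0.572^3 = 0.187149
P(M+2) = 3 × 0.572^2 × 0.428^1 = 0.420104
P(M+4) = 3 × 0.572^1 × 0.428^2 = 0.314344
P(M+6) = 0.428^3 = 0.078403
The M+2 peak is largest (0.420104); scaling to 100 gives 44.55 : 100.00 : 74.83 : 18.66.

44.55 : 100.00 : 74.83 : 18.66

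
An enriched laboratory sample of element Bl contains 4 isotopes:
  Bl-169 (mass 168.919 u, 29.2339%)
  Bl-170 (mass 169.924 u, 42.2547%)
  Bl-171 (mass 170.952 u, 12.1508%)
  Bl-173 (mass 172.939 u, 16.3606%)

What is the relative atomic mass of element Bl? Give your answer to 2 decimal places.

Ar = Σ fᵢ·mᵢ = 0.292339 × 168.919 + 0.422547 × 169.924 + 0.121508 × 170.952 + 0.163606 × 172.939
= 49.3816 + 71.8009 + 20.7720 + 28.2939 = 170.2484 u

170.25 u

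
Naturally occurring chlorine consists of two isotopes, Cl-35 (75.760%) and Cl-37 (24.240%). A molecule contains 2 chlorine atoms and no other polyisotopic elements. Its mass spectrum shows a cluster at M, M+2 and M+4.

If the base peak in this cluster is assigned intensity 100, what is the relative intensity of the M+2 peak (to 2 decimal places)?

Binomial terms of (0.75760 + 0.24240)^2: M 0.5740, M+2 0.3673, M+4 0.0588 → M is the base peak.
P(M) = C(2,0) × 0.75760^2 × 0.24240^0 = 1 × 0.57395776 × 1.0000 = 0.573958 (base)
P(M+2) = C(2,1) × 0.75760^1 × 0.24240^1 = 2 × 0.7576 × 0.2424 = 0.367284
Relative intensity = 0.367284 / 0.573958 × 100 = 63.99

63.99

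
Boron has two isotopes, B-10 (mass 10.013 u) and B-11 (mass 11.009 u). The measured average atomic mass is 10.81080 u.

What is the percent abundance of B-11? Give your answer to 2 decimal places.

Writing the weighted mean with unknown fraction x of B-10:
10.013·x + 11.009·(1 − x) = 10.81080
(10.013 − 11.009)·x = 10.81080 − 11.009
x = -0.19820 / -0.996 = 0.19900 → 19.90% B-10, 80.10% B-11.

80.10%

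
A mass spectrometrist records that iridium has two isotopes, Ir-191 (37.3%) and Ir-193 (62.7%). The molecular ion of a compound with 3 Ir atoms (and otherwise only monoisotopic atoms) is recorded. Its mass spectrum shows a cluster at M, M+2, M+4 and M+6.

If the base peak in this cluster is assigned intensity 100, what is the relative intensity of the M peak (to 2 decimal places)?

11.80

Term probabilities: M 0.0519, M+2 0.2617, M+4 0.4399, M+6 0.2465. Base peak = M+4.
P(M+4) = C(3,2) × 0.373^1 × 0.627^2 = 3 × 0.3730 × 0.393129 = 0.439911 (base)
P(M) = C(3,0) × 0.373^3 × 0.627^0 = 1 × 0.05189512 × 1.0000 = 0.051895
Relative intensity = 0.051895 / 0.439911 × 100 = 11.80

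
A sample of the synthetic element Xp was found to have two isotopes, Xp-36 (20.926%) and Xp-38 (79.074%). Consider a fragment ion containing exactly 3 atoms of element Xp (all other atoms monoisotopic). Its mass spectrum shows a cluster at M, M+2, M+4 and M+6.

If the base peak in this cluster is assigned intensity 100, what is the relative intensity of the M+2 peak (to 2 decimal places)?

21.01

(0.20926 + 0.79074)^3 gives M 0.0092, M+2 0.1039, M+4 0.3925, M+6 0.4944; the largest is M+6.
P(M+6) = C(3,3) × 0.20926^0 × 0.79074^3 = 1 × 1.0000 × 0.4944258 = 0.494426 (base)
P(M+2) = C(3,1) × 0.20926^2 × 0.79074^1 = 3 × 0.04378975 × 0.79074 = 0.103879
Relative intensity = 0.103879 / 0.494426 × 100 = 21.01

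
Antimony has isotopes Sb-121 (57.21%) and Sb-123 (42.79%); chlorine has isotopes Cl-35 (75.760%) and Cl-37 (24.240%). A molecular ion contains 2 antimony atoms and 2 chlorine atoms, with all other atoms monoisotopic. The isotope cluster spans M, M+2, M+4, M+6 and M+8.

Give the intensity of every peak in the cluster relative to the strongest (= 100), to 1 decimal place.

Antimony pattern (n=2): 0.32729841 : 0.48960318 : 0.18309841
Chlorine pattern (n=2): 0.57395776 : 0.36728448 : 0.05875776
Convolve the two distributions (both contribute in 2-u steps):
  M: 0.32729841×0.57395776 = 0.187855
  M+2: 0.32729841×0.36728448 + 0.48960318×0.57395776 = 0.401223
  M+4: 0.32729841×0.05875776 + 0.48960318×0.36728448 + 0.18309841×0.57395776 = 0.304146
  M+6: 0.48960318×0.05875776 + 0.18309841×0.36728448 = 0.096017
  M+8: 0.18309841×0.05875776 = 0.010758
Scale to base peak (0.401223) = 100: 46.8 : 100.0 : 75.8 : 23.9 : 2.7

46.8 : 100.0 : 75.8 : 23.9 : 2.7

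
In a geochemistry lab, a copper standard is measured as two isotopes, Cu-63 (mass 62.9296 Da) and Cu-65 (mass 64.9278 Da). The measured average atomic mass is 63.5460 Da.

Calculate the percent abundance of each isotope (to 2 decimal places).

Writing the weighted mean with unknown fraction x of Cu-63:
62.9296·x + 64.9278·(1 − x) = 63.5460
(62.9296 − 64.9278)·x = 63.5460 − 64.9278
x = -1.3818 / -1.9982 = 0.69152 → 69.15% Cu-63, 30.85% Cu-65.

Cu-63: 69.15%, Cu-65: 30.85%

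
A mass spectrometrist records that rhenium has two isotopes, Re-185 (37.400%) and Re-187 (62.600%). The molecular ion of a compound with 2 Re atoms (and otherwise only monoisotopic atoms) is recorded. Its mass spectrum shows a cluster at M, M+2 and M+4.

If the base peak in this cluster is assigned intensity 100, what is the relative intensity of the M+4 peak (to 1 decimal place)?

Term probabilities: M 0.1399, M+2 0.4682, M+4 0.3919. Base peak = M+2.
P(M+2) = C(2,1) × 0.37400^1 × 0.62600^1 = 2 × 0.3740 × 0.6260 = 0.468248 (base)
P(M+4) = C(2,2) × 0.37400^0 × 0.62600^2 = 1 × 1.0000 × 0.391876 = 0.391876
Relative intensity = 0.391876 / 0.468248 × 100 = 83.7

83.7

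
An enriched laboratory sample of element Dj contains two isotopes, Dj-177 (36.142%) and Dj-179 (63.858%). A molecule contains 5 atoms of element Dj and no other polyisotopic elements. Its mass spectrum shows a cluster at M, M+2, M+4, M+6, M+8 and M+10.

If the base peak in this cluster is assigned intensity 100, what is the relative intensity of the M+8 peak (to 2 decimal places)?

Binomial terms of (0.36142 + 0.63858)^5: M 0.0062, M+2 0.0545, M+4 0.1925, M+6 0.3401, M+8 0.3005, M+10 0.1062 → M+6 is the base peak.
P(M+6) = C(5,3) × 0.36142^2 × 0.63858^3 = 10 × 0.13062442 × 0.26040297 = 0.340150 (base)
P(M+8) = C(5,4) × 0.36142^1 × 0.63858^4 = 5 × 0.36142 × 0.16628813 = 0.300499
Relative intensity = 0.300499 / 0.340150 × 100 = 88.34

88.34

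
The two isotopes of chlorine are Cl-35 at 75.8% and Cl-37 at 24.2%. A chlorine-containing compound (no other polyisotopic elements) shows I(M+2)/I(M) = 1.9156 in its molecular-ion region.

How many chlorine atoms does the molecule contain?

6

For n independent Cl atoms, I(M+2)/I(M) = n · (abundance Cl-37) / (abundance Cl-35) = n · 0.242/0.758.
n = 1.9156 × 0.758/0.242 = 6.00 ≈ 6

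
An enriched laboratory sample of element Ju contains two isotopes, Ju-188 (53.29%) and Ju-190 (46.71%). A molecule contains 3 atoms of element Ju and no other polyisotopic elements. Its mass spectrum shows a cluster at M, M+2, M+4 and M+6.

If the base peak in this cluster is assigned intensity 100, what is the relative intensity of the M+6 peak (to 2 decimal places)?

Term probabilities: M 0.1513, M+2 0.3979, M+4 0.3488, M+6 0.1019. Base peak = M+2.
P(M+2) = C(3,1) × 0.5329^2 × 0.4671^1 = 3 × 0.28398241 × 0.4671 = 0.397945 (base)
P(M+6) = C(3,3) × 0.5329^0 × 0.4671^3 = 1 × 1.0000 × 0.101913 = 0.101913
Relative intensity = 0.101913 / 0.397945 × 100 = 25.61

25.61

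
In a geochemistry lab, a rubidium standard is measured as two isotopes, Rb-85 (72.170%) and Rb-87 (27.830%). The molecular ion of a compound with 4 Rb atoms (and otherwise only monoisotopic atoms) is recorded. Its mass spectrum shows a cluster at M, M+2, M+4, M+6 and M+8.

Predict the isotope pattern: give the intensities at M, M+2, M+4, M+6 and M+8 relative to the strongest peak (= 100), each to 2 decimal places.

64.83 : 100.00 : 57.84 : 14.87 : 1.43

Expanding (0.72170 + 0.27830)^4:
P(M) = 0.72170^4 = 0.271286
P(M+2) = 4 × 0.72170^3 × 0.27830^1 = 0.418450
P(M+4) = 6 × 0.72170^2 × 0.27830^2 = 0.242042
P(M+6) = 4 × 0.72170^1 × 0.27830^3 = 0.062224
P(M+8) = 0.27830^4 = 0.005999
The M+2 peak is largest (0.418450); scaling to 100 gives 64.83 : 100.00 : 57.84 : 14.87 : 1.43.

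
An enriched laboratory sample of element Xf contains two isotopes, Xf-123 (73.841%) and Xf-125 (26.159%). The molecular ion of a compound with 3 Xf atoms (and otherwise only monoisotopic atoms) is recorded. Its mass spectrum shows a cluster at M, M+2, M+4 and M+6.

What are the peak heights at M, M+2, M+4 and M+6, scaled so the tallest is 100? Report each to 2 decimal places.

94.09 : 100.00 : 35.43 : 4.18

Expanding (0.73841 + 0.26159)^3:
P(M) = 0.73841^3 = 0.402618
P(M+2) = 3 × 0.73841^2 × 0.26159^1 = 0.427895
P(M+4) = 3 × 0.73841^1 × 0.26159^2 = 0.151587
P(M+6) = 0.26159^3 = 0.017900
The M+2 peak is largest (0.427895); scaling to 100 gives 94.09 : 100.00 : 35.43 : 4.18.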